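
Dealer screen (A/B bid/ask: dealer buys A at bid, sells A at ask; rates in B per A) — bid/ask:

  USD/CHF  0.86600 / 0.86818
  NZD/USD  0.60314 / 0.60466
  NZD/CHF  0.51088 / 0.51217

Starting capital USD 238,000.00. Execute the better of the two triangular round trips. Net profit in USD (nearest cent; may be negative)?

Best loop USD → CHF → NZD → USD:
USD 238,000.00 × 0.86600 (sell USD at bid) = CHF 206,108.00
CHF 206,108.00 ÷ 0.51217 (buy NZD at ask) = NZD 402,421.07
NZD 402,421.07 × 0.60314 (sell NZD at bid) = USD 242,716.24

Net profit: USD 4,716.24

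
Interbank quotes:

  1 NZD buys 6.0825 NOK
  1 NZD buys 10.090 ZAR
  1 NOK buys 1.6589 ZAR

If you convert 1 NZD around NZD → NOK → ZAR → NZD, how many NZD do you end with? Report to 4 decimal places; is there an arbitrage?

Around NZD → NOK → ZAR → NZD: 1 × 6.0825 × 1.6589 ÷ 10.090 = 1.000026
Product ≈ 1 (deviation 0.003%, within rounding noise).

1.0000 (no arbitrage)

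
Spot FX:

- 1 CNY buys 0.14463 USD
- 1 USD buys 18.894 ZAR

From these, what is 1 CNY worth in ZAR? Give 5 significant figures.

1 CNY × 0.14463 = 0.14463 USD
0.14463 USD × 18.894 = 2.73264 ZAR

CNY/ZAR = 2.7326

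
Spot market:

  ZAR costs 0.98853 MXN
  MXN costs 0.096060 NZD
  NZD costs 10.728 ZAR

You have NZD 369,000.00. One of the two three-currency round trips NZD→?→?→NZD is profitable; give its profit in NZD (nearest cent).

Profitable loop is NZD → ZAR → MXN → NZD:
NZD 369,000.00 × 10.728 = ZAR 3,958,632.00
ZAR 3,958,632.00 × 0.98853 = MXN 3,913,226.49
MXN 3,913,226.49 × 0.096060 = NZD 375,904.54
Profit = NZD 375,904.54 − NZD 369,000.00

Profit: NZD 6,904.54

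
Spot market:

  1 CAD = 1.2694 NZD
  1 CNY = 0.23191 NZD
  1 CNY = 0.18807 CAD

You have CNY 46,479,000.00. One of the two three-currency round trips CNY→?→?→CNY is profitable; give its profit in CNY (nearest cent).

Profit: CNY 1,368,066.71

Profitable loop is CNY → CAD → NZD → CNY:
CNY 46,479,000.00 × 0.18807 = CAD 8,741,305.53
CAD 8,741,305.53 × 1.2694 = NZD 11,096,213.24
NZD 11,096,213.24 ÷ 0.23191 = CNY 47,847,066.71
Profit = CNY 47,847,066.71 − CNY 46,479,000.00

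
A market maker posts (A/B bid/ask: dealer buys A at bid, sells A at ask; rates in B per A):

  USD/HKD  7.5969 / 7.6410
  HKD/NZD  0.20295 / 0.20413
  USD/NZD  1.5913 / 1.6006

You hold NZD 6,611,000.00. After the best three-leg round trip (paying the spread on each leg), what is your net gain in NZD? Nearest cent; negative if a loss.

Best loop NZD → HKD → USD → NZD:
NZD 6,611,000.00 ÷ 0.20413 (buy HKD at ask) = HKD 32,386,224.46
HKD 32,386,224.46 ÷ 7.6410 (buy USD at ask) = USD 4,238,479.84
USD 4,238,479.84 × 1.5913 (sell USD at bid) = NZD 6,744,692.97

Net profit: NZD 133,692.97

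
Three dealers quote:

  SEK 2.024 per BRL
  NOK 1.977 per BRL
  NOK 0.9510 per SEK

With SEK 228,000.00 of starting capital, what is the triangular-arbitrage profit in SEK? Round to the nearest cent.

Profitable loop is SEK → BRL → NOK → SEK:
SEK 228,000.00 ÷ 2.024 = BRL 112,648.22
BRL 112,648.22 × 1.977 = NOK 222,705.53
NOK 222,705.53 ÷ 0.9510 = SEK 234,180.37
Profit = SEK 234,180.37 − SEK 228,000.00

Profit: SEK 6,180.37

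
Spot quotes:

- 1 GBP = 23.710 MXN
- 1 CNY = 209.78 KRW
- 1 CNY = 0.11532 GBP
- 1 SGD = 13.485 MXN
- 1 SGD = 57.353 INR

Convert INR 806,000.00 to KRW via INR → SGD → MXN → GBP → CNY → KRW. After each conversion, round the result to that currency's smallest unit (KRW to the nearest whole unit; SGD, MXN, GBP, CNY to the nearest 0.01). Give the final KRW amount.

INR 806,000.00 ÷ 57.353 = SGD 14,053.32
SGD 14,053.32 × 13.485 = MXN 189,509.02
MXN 189,509.02 ÷ 23.710 = GBP 7,992.79
GBP 7,992.79 ÷ 0.11532 = CNY 69,309.66
CNY 69,309.66 × 209.78 = KRW 14,539,780

KRW 14,539,780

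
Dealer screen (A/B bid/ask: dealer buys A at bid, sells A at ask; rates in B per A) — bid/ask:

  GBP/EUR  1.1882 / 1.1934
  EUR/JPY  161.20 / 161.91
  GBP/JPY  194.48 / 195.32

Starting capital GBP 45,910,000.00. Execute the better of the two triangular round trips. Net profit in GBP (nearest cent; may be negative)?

Best loop GBP → JPY → EUR → GBP:
GBP 45,910,000.00 × 194.48 (sell GBP at bid) = JPY 8,928,576,800
JPY 8,928,576,800 ÷ 161.91 (buy EUR at ask) = EUR 55,145,307.89
EUR 55,145,307.89 ÷ 1.1934 (buy GBP at ask) = GBP 46,208,570.38

Net profit: GBP 298,570.38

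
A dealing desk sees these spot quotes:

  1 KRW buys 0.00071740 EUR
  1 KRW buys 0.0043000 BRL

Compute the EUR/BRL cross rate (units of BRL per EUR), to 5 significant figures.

1 EUR ÷ 0.00071740 = 1393.92 KRW
1393.92 KRW × 0.0043000 = 5.99387 BRL

EUR/BRL = 5.9939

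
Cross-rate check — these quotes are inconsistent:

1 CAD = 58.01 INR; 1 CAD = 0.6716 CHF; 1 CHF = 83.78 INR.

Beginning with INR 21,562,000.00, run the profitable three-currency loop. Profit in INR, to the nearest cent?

Profit: INR 668,071.71

Profitable loop is INR → CHF → CAD → INR:
INR 21,562,000.00 ÷ 83.78 = CHF 257,364.53
CHF 257,364.53 ÷ 0.6716 = CAD 383,211.03
CAD 383,211.03 × 58.01 = INR 22,230,071.71
Profit = INR 22,230,071.71 − INR 21,562,000.00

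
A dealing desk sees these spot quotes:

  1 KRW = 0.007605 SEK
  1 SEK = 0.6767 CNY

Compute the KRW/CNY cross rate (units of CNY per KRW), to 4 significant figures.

KRW/CNY = 0.005146

1 KRW × 0.007605 = 0.007605 SEK
0.007605 SEK × 0.6767 = 0.0051463 CNY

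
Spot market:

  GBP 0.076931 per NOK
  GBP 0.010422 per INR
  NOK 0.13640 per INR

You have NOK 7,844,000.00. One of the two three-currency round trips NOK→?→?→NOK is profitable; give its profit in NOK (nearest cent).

Profit: NOK 53,729.67

Profitable loop is NOK → GBP → INR → NOK:
NOK 7,844,000.00 × 0.076931 = GBP 603,446.76
GBP 603,446.76 ÷ 0.010422 = INR 57,901,243.91
INR 57,901,243.91 × 0.13640 = NOK 7,897,729.67
Profit = NOK 7,897,729.67 − NOK 7,844,000.00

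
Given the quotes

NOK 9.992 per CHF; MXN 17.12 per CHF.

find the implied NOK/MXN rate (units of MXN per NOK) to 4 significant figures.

NOK/MXN = 1.713

1 NOK ÷ 9.992 = 0.10008 CHF
0.10008 CHF × 17.12 = 1.71337 MXN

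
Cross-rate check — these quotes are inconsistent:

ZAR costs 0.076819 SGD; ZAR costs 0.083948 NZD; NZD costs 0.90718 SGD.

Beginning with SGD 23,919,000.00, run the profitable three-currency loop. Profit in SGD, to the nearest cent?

Profit: SGD 208,251.28

Profitable loop is SGD → NZD → ZAR → SGD:
SGD 23,919,000.00 ÷ 0.90718 = NZD 26,366,322.01
NZD 26,366,322.01 ÷ 0.083948 = ZAR 314,079,215.81
ZAR 314,079,215.81 × 0.076819 = SGD 24,127,251.28
Profit = SGD 24,127,251.28 − SGD 23,919,000.00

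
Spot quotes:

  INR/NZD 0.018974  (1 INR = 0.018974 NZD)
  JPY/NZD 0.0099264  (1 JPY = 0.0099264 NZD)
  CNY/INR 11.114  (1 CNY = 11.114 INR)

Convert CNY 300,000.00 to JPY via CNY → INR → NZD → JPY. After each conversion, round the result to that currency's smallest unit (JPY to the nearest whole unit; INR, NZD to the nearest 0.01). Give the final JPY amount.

JPY 6,373,218

CNY 300,000.00 × 11.114 = INR 3,334,200.00
INR 3,334,200.00 × 0.018974 = NZD 63,263.11
NZD 63,263.11 ÷ 0.0099264 = JPY 6,373,218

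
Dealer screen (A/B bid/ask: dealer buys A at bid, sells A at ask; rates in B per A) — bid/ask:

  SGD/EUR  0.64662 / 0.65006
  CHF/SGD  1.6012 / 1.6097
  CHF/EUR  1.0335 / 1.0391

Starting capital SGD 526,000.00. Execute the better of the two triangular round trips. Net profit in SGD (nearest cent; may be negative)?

Best loop SGD → EUR → CHF → SGD:
SGD 526,000.00 × 0.64662 (sell SGD at bid) = EUR 340,122.12
EUR 340,122.12 ÷ 1.0391 (buy CHF at ask) = CHF 327,323.76
CHF 327,323.76 × 1.6012 (sell CHF at bid) = SGD 524,110.81

Net result: SGD -1,889.19 (no profitable arbitrage after spreads)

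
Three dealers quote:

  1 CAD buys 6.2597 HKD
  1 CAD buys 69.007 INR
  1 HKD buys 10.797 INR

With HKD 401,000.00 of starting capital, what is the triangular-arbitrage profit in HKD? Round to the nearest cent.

Profit: HKD 8,431.17

Profitable loop is HKD → CAD → INR → HKD:
HKD 401,000.00 ÷ 6.2597 = CAD 64,060.58
CAD 64,060.58 × 69.007 = INR 4,420,628.30
INR 4,420,628.30 ÷ 10.797 = HKD 409,431.17
Profit = HKD 409,431.17 − HKD 401,000.00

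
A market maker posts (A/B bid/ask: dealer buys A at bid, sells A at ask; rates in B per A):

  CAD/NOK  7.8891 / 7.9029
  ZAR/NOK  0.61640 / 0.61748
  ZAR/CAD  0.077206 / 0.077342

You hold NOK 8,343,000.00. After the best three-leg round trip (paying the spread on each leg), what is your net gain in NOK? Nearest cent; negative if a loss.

Best loop NOK → CAD → ZAR → NOK:
NOK 8,343,000.00 ÷ 7.9029 (buy CAD at ask) = CAD 1,055,688.42
CAD 1,055,688.42 ÷ 0.077342 (buy ZAR at ask) = ZAR 13,649,613.64
ZAR 13,649,613.64 × 0.61640 (sell ZAR at bid) = NOK 8,413,621.85

Net profit: NOK 70,621.85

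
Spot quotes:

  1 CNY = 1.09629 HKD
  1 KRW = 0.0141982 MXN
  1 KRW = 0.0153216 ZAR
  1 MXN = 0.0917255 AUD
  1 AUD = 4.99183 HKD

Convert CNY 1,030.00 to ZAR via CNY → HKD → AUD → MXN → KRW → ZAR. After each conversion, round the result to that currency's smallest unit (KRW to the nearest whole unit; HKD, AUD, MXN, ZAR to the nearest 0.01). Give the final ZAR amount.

CNY 1,030.00 × 1.09629 = HKD 1,129.18
HKD 1,129.18 ÷ 4.99183 = AUD 226.21
AUD 226.21 ÷ 0.0917255 = MXN 2,466.16
MXN 2,466.16 ÷ 0.0141982 = KRW 173,695
KRW 173,695 × 0.0153216 = ZAR 2,661.29

ZAR 2,661.29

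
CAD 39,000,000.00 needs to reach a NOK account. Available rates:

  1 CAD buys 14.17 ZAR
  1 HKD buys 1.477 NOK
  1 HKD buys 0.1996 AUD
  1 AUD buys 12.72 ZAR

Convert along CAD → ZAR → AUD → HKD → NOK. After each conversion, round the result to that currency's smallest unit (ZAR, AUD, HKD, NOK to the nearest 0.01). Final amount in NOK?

CAD 39,000,000.00 × 14.17 = ZAR 552,630,000.00
ZAR 552,630,000.00 ÷ 12.72 = AUD 43,445,754.72
AUD 43,445,754.72 ÷ 0.1996 = HKD 217,664,101.80
HKD 217,664,101.80 × 1.477 = NOK 321,489,878.36

NOK 321,489,878.36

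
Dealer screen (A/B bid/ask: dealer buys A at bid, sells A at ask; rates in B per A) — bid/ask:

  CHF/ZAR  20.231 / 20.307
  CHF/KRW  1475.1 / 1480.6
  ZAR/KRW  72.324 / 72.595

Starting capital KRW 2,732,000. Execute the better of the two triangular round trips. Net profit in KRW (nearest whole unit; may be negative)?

Net profit: KRW 1,693

Best loop KRW → ZAR → CHF → KRW:
KRW 2,732,000 ÷ 72.595 (buy ZAR at ask) = ZAR 37,633.45
ZAR 37,633.45 ÷ 20.307 (buy CHF at ask) = CHF 1,853.23
CHF 1,853.23 × 1475.1 (sell CHF at bid) = KRW 2,733,693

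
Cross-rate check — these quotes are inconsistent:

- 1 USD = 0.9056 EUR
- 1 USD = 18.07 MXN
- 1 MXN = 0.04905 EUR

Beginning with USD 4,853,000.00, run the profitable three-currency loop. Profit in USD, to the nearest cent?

Profit: USD 105,491.13

Profitable loop is USD → EUR → MXN → USD:
USD 4,853,000.00 × 0.9056 = EUR 4,394,876.80
EUR 4,394,876.80 ÷ 0.04905 = MXN 89,599,934.76
MXN 89,599,934.76 ÷ 18.07 = USD 4,958,491.13
Profit = USD 4,958,491.13 − USD 4,853,000.00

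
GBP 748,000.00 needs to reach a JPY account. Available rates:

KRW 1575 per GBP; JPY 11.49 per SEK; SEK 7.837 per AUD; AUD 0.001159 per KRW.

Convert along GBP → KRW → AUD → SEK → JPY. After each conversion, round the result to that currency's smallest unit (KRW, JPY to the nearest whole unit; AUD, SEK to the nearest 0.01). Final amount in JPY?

JPY 122,951,963

GBP 748,000.00 × 1575 = KRW 1,178,100,000
KRW 1,178,100,000 × 0.001159 = AUD 1,365,417.90
AUD 1,365,417.90 × 7.837 = SEK 10,700,780.08
SEK 10,700,780.08 × 11.49 = JPY 122,951,963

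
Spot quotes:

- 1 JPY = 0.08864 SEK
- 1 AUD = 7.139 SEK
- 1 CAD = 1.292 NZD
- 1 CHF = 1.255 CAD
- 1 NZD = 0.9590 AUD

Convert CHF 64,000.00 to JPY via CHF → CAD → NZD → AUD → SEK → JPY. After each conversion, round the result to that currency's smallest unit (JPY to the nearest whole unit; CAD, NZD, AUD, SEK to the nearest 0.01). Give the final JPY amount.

JPY 8,015,165

CHF 64,000.00 × 1.255 = CAD 80,320.00
CAD 80,320.00 × 1.292 = NZD 103,773.44
NZD 103,773.44 × 0.9590 = AUD 99,518.73
AUD 99,518.73 × 7.139 = SEK 710,464.21
SEK 710,464.21 ÷ 0.08864 = JPY 8,015,165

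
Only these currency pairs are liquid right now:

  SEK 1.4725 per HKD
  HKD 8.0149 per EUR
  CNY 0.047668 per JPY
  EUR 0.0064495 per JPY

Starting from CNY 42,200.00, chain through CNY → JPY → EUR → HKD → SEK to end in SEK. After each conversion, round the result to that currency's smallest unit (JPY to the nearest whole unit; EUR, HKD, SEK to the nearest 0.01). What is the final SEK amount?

CNY 42,200.00 ÷ 0.047668 = JPY 885,290
JPY 885,290 × 0.0064495 = EUR 5,709.68
EUR 5,709.68 × 8.0149 = HKD 45,762.51
HKD 45,762.51 × 1.4725 = SEK 67,385.30

SEK 67,385.30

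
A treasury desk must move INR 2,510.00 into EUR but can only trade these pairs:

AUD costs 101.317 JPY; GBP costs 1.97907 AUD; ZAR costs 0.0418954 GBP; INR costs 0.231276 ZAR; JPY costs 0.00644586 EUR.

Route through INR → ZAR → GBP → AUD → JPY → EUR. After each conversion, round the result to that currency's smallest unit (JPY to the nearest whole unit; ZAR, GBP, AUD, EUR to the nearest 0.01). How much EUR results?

EUR 31.43

INR 2,510.00 × 0.231276 = ZAR 580.50
ZAR 580.50 × 0.0418954 = GBP 24.32
GBP 24.32 × 1.97907 = AUD 48.13
AUD 48.13 × 101.317 = JPY 4,876
JPY 4,876 × 0.00644586 = EUR 31.43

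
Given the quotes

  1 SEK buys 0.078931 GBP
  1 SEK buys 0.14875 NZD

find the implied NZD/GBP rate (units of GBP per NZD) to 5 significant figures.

1 NZD ÷ 0.14875 = 6.72269 SEK
6.72269 SEK × 0.078931 = 0.530629 GBP

NZD/GBP = 0.53063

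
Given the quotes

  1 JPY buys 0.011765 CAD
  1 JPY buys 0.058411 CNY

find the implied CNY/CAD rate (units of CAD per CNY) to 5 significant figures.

1 CNY ÷ 0.058411 = 17.1201 JPY
17.1201 JPY × 0.011765 = 0.201418 CAD

CNY/CAD = 0.20142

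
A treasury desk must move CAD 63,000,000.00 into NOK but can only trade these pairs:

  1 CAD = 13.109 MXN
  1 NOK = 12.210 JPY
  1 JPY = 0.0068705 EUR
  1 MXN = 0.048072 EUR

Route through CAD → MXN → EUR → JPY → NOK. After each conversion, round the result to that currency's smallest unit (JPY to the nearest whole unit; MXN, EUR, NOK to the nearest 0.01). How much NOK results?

CAD 63,000,000.00 × 13.109 = MXN 825,867,000.00
MXN 825,867,000.00 × 0.048072 = EUR 39,701,078.42
EUR 39,701,078.42 ÷ 0.0068705 = JPY 5,778,484,596
JPY 5,778,484,596 ÷ 12.210 = NOK 473,258,361.67

NOK 473,258,361.67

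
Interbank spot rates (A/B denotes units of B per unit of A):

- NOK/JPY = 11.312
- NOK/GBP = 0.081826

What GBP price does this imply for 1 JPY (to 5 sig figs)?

JPY/GBP = 0.0072336

1 JPY ÷ 11.312 = 0.0884017 NOK
0.0884017 NOK × 0.081826 = 0.00723356 GBP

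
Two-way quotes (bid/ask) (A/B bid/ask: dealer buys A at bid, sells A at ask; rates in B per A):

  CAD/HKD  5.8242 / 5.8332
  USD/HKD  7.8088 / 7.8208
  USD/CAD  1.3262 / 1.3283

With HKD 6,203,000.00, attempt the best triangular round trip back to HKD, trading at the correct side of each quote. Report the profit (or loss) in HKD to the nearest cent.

Net profit: HKD 48,482.81

Best loop HKD → CAD → USD → HKD:
HKD 6,203,000.00 ÷ 5.8332 (buy CAD at ask) = CAD 1,063,395.73
CAD 1,063,395.73 ÷ 1.3283 (buy USD at ask) = USD 800,568.95
USD 800,568.95 × 7.8088 (sell USD at bid) = HKD 6,251,482.81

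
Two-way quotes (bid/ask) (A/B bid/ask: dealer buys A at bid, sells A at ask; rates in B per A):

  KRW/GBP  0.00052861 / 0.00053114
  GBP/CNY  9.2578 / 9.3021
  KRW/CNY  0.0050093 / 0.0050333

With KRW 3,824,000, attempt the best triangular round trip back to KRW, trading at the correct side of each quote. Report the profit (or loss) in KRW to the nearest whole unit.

Best loop KRW → CNY → GBP → KRW:
KRW 3,824,000 × 0.0050093 (sell KRW at bid) = CNY 19,155.56
CNY 19,155.56 ÷ 9.3021 (buy GBP at ask) = GBP 2,059.27
GBP 2,059.27 ÷ 0.00053114 (buy KRW at ask) = KRW 3,877,081

Net profit: KRW 53,081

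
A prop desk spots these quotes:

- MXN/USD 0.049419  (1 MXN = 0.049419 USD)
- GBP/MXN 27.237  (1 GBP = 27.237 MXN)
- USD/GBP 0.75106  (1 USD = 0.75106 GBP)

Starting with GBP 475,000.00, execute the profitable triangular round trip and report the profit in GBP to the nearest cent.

Profit: GBP 5,199.24

Profitable loop is GBP → MXN → USD → GBP:
GBP 475,000.00 × 27.237 = MXN 12,937,575.00
MXN 12,937,575.00 × 0.049419 = USD 639,362.02
USD 639,362.02 × 0.75106 = GBP 480,199.24
Profit = GBP 480,199.24 − GBP 475,000.00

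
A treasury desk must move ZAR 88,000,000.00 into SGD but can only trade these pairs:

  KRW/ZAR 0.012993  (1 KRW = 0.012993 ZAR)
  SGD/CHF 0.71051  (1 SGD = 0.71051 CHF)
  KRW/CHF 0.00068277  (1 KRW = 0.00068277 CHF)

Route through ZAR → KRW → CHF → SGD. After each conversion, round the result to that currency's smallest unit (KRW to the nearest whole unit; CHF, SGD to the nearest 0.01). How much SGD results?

SGD 6,508,448.45

ZAR 88,000,000.00 ÷ 0.012993 = KRW 6,772,877,703
KRW 6,772,877,703 × 0.00068277 = CHF 4,624,317.71
CHF 4,624,317.71 ÷ 0.71051 = SGD 6,508,448.45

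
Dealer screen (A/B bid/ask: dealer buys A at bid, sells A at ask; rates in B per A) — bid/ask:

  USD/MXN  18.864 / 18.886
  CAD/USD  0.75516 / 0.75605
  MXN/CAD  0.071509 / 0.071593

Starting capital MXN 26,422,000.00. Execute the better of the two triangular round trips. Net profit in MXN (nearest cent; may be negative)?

Best loop MXN → CAD → USD → MXN:
MXN 26,422,000.00 × 0.071509 (sell MXN at bid) = CAD 1,889,410.80
CAD 1,889,410.80 × 0.75516 (sell CAD at bid) = USD 1,426,807.46
USD 1,426,807.46 × 18.864 (sell USD at bid) = MXN 26,915,295.89

Net profit: MXN 493,295.89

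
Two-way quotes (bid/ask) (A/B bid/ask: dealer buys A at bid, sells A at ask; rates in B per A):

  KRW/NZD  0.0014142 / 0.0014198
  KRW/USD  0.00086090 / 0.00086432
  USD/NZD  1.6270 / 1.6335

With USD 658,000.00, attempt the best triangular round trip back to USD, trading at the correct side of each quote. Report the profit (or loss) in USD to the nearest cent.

Net profit: USD 1,087.42

Best loop USD → KRW → NZD → USD:
USD 658,000.00 ÷ 0.00086432 (buy KRW at ask) = KRW 761,292,114
KRW 761,292,114 × 0.0014142 (sell KRW at bid) = NZD 1,076,619.31
NZD 1,076,619.31 ÷ 1.6335 (buy USD at ask) = USD 659,087.42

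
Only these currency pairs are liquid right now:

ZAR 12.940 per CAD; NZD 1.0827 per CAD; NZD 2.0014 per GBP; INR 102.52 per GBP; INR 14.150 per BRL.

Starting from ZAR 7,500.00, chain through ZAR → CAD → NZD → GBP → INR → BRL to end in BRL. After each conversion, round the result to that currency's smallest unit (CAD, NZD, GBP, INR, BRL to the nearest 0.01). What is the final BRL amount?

BRL 2,271.74

ZAR 7,500.00 ÷ 12.940 = CAD 579.60
CAD 579.60 × 1.0827 = NZD 627.53
NZD 627.53 ÷ 2.0014 = GBP 313.55
GBP 313.55 × 102.52 = INR 32,145.15
INR 32,145.15 ÷ 14.150 = BRL 2,271.74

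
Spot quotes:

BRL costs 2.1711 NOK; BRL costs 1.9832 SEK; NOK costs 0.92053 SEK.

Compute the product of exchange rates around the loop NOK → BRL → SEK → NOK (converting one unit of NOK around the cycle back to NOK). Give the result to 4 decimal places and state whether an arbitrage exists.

Around NOK → BRL → SEK → NOK: 1 ÷ 2.1711 × 1.9832 ÷ 0.92053 = 0.992313
Product < 1; profitable direction is NOK → SEK → BRL → NOK.

0.9923 (arbitrage exists)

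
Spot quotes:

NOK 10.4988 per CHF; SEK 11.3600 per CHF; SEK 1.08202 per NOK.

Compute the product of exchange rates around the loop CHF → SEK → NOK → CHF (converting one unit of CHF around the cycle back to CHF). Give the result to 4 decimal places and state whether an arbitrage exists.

1.0000 (no arbitrage)

Around CHF → SEK → NOK → CHF: 1 × 11.3600 ÷ 1.08202 ÷ 10.4988 = 1.000008
Product ≈ 1 (deviation 0.001%, within rounding noise).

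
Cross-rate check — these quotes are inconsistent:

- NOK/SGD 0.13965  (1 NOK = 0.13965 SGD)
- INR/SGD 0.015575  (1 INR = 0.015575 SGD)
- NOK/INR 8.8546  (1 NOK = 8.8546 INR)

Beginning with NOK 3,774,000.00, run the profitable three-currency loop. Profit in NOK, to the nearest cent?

Profitable loop is NOK → SGD → INR → NOK:
NOK 3,774,000.00 × 0.13965 = SGD 527,039.10
SGD 527,039.10 ÷ 0.015575 = INR 33,838,786.52
INR 33,838,786.52 ÷ 8.8546 = NOK 3,821,605.33
Profit = NOK 3,821,605.33 − NOK 3,774,000.00

Profit: NOK 47,605.33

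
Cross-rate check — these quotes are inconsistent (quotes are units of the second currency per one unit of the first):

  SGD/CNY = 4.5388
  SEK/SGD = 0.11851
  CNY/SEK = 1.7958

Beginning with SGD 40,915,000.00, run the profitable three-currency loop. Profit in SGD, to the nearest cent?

Profitable loop is SGD → SEK → CNY → SGD:
SGD 40,915,000.00 ÷ 0.11851 = SEK 345,245,126.99
SEK 345,245,126.99 ÷ 1.7958 = CNY 192,251,435.01
CNY 192,251,435.01 ÷ 4.5388 = SGD 42,357,326.83
Profit = SGD 42,357,326.83 − SGD 40,915,000.00

Profit: SGD 1,442,326.83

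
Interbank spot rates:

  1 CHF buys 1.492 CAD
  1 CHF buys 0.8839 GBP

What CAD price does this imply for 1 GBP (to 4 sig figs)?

1 GBP ÷ 0.8839 = 1.13135 CHF
1.13135 CHF × 1.492 = 1.68797 CAD

GBP/CAD = 1.688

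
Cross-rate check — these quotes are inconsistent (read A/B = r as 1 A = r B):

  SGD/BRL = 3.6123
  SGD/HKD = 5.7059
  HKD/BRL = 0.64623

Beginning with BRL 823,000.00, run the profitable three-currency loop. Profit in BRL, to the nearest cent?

Profit: BRL 17,092.86

Profitable loop is BRL → SGD → HKD → BRL:
BRL 823,000.00 ÷ 3.6123 = SGD 227,832.68
SGD 227,832.68 × 5.7059 = HKD 1,299,990.50
HKD 1,299,990.50 × 0.64623 = BRL 840,092.86
Profit = BRL 840,092.86 − BRL 823,000.00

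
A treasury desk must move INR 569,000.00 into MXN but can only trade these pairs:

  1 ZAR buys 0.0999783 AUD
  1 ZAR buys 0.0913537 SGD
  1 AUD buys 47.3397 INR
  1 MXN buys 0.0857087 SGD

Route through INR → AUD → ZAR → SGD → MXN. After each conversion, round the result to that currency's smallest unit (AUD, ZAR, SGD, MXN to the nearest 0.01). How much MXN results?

MXN 128,139.27

INR 569,000.00 ÷ 47.3397 = AUD 12,019.51
AUD 12,019.51 ÷ 0.0999783 = ZAR 120,221.19
ZAR 120,221.19 × 0.0913537 = SGD 10,982.65
SGD 10,982.65 ÷ 0.0857087 = MXN 128,139.27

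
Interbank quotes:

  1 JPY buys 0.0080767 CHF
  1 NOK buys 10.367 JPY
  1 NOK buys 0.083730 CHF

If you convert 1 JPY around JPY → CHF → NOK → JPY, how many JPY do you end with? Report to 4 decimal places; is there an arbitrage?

Around JPY → CHF → NOK → JPY: 1 × 0.0080767 ÷ 0.083730 × 10.367 = 1.000014
Product ≈ 1 (deviation 0.001%, within rounding noise).

1.0000 (no arbitrage)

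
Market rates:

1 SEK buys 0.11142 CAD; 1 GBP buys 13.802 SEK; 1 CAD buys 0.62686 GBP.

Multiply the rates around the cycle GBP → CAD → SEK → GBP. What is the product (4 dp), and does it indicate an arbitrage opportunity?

1.0373 (arbitrage exists)

Around GBP → CAD → SEK → GBP: 1 ÷ 0.62686 ÷ 0.11142 ÷ 13.802 = 1.037347
Product > 1; profitable direction is GBP → CAD → SEK → GBP.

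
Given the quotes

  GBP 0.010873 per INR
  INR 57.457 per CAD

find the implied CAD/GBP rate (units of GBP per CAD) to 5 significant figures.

1 CAD × 57.457 = 57.457 INR
57.457 INR × 0.010873 = 0.62473 GBP

CAD/GBP = 0.62473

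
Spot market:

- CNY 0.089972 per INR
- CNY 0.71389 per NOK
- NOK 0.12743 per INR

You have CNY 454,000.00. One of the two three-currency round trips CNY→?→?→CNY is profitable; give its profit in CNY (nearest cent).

Profit: CNY 5,040.98

Profitable loop is CNY → INR → NOK → CNY:
CNY 454,000.00 ÷ 0.089972 = INR 5,046,014.32
INR 5,046,014.32 × 0.12743 = NOK 643,013.60
NOK 643,013.60 × 0.71389 = CNY 459,040.98
Profit = CNY 459,040.98 − CNY 454,000.00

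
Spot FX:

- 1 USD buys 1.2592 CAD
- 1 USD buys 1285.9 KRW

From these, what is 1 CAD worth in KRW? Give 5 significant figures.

1 CAD ÷ 1.2592 = 0.794155 USD
0.794155 USD × 1285.9 = 1021.2 KRW

CAD/KRW = 1021.2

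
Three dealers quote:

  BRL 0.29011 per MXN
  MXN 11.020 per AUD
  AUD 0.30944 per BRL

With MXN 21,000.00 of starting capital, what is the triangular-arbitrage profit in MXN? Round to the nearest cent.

Profitable loop is MXN → AUD → BRL → MXN:
MXN 21,000.00 ÷ 11.020 = AUD 1,905.63
AUD 1,905.63 ÷ 0.30944 = BRL 6,158.31
BRL 6,158.31 ÷ 0.29011 = MXN 21,227.49
Profit = MXN 21,227.49 − MXN 21,000.00

Profit: MXN 227.49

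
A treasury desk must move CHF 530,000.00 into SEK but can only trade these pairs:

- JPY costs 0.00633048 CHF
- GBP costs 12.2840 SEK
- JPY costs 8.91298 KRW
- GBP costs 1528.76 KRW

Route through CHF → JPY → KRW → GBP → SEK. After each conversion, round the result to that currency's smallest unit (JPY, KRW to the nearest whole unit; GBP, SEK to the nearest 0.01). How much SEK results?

CHF 530,000.00 ÷ 0.00633048 = JPY 83,721,929
JPY 83,721,929 × 8.91298 = KRW 746,211,879
KRW 746,211,879 ÷ 1528.76 = GBP 488,115.78
GBP 488,115.78 × 12.2840 = SEK 5,996,014.24

SEK 5,996,014.24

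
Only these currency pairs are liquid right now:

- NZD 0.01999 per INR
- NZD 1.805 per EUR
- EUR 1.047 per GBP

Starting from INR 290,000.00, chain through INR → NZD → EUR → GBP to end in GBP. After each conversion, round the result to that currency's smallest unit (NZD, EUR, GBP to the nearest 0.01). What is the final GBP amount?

GBP 3,067.52

INR 290,000.00 × 0.01999 = NZD 5,797.10
NZD 5,797.10 ÷ 1.805 = EUR 3,211.69
EUR 3,211.69 ÷ 1.047 = GBP 3,067.52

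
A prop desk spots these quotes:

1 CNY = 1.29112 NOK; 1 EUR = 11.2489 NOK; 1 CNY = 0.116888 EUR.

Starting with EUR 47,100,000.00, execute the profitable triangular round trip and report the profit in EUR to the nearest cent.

Profit: EUR 866,086.06

Profitable loop is EUR → NOK → CNY → EUR:
EUR 47,100,000.00 × 11.2489 = NOK 529,823,190.00
NOK 529,823,190.00 ÷ 1.29112 = CNY 410,359,370.16
CNY 410,359,370.16 × 0.116888 = EUR 47,966,086.06
Profit = EUR 47,966,086.06 − EUR 47,100,000.00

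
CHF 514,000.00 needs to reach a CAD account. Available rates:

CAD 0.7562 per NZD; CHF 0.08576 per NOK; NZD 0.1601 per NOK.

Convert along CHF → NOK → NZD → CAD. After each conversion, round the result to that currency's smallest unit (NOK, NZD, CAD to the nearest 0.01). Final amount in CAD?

CHF 514,000.00 ÷ 0.08576 = NOK 5,993,470.15
NOK 5,993,470.15 × 0.1601 = NZD 959,554.57
NZD 959,554.57 × 0.7562 = CAD 725,615.17

CAD 725,615.17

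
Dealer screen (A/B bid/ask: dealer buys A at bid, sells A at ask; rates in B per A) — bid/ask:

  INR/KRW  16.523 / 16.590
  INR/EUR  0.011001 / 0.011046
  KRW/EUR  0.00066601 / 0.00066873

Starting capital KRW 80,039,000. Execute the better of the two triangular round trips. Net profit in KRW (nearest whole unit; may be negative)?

Net result: KRW -300,829 (no profitable arbitrage after spreads)

Best loop KRW → EUR → INR → KRW:
KRW 80,039,000 × 0.00066601 (sell KRW at bid) = EUR 53,306.77
EUR 53,306.77 ÷ 0.011046 (buy INR at ask) = INR 4,825,889.41
INR 4,825,889.41 × 16.523 (sell INR at bid) = KRW 79,738,171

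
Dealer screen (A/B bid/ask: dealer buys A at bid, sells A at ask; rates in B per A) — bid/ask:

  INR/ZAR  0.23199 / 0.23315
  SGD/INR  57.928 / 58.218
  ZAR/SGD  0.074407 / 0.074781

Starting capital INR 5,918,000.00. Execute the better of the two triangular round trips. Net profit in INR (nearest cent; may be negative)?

Net result: INR -387.07 (no profitable arbitrage after spreads)

Best loop INR → ZAR → SGD → INR:
INR 5,918,000.00 × 0.23199 (sell INR at bid) = ZAR 1,372,916.82
ZAR 1,372,916.82 × 0.074407 (sell ZAR at bid) = SGD 102,154.62
SGD 102,154.62 × 57.928 (sell SGD at bid) = INR 5,917,612.93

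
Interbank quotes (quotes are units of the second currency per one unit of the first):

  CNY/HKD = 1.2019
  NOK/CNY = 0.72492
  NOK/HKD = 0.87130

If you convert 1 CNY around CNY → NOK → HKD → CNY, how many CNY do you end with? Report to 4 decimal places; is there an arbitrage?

Around CNY → NOK → HKD → CNY: 1 ÷ 0.72492 × 0.87130 ÷ 1.2019 = 1.000021
Product ≈ 1 (deviation 0.002%, within rounding noise).

1.0000 (no arbitrage)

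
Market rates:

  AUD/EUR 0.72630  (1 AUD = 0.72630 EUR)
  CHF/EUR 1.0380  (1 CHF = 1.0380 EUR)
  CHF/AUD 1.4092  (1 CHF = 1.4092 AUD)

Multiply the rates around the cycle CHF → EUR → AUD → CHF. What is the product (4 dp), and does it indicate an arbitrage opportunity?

Around CHF → EUR → AUD → CHF: 1 × 1.0380 ÷ 0.72630 ÷ 1.4092 = 1.014165
Product > 1; profitable direction is CHF → EUR → AUD → CHF.

1.0142 (arbitrage exists)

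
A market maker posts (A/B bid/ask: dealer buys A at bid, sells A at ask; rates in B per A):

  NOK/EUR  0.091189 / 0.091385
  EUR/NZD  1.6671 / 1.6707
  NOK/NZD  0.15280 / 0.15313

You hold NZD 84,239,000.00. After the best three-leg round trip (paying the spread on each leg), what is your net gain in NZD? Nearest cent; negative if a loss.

Best loop NZD → EUR → NOK → NZD:
NZD 84,239,000.00 ÷ 1.6707 (buy EUR at ask) = EUR 50,421,380.26
EUR 50,421,380.26 ÷ 0.091385 (buy NOK at ask) = NOK 551,746,788.42
NOK 551,746,788.42 × 0.15280 (sell NOK at bid) = NZD 84,306,909.27

Net profit: NZD 67,909.27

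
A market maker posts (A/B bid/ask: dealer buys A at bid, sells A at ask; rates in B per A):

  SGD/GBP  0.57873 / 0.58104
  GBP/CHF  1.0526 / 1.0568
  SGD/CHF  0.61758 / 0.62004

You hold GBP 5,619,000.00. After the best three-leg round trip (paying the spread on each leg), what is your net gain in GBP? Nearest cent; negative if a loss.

Best loop GBP → SGD → CHF → GBP:
GBP 5,619,000.00 ÷ 0.58104 (buy SGD at ask) = SGD 9,670,590.67
SGD 9,670,590.67 × 0.61758 (sell SGD at bid) = CHF 5,972,363.38
CHF 5,972,363.38 ÷ 1.0568 (buy GBP at ask) = GBP 5,651,365.81

Net profit: GBP 32,365.81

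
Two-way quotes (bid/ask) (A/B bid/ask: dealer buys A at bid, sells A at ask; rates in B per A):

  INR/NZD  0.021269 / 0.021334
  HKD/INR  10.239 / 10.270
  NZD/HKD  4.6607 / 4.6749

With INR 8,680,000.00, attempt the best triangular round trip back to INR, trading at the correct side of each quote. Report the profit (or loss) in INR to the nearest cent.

Net profit: INR 129,991.48

Best loop INR → NZD → HKD → INR:
INR 8,680,000.00 × 0.021269 (sell INR at bid) = NZD 184,614.92
NZD 184,614.92 × 4.6607 (sell NZD at bid) = HKD 860,434.76
HKD 860,434.76 × 10.239 (sell HKD at bid) = INR 8,809,991.48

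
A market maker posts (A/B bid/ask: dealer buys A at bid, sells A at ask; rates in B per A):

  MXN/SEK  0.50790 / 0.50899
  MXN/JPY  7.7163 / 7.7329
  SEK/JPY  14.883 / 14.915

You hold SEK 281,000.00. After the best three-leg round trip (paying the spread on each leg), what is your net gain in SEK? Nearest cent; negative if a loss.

Net profit: SEK 4,616.25

Best loop SEK → MXN → JPY → SEK:
SEK 281,000.00 ÷ 0.50899 (buy MXN at ask) = MXN 552,073.71
MXN 552,073.71 × 7.7163 (sell MXN at bid) = JPY 4,259,966
JPY 4,259,966 ÷ 14.915 (buy SEK at ask) = SEK 285,616.25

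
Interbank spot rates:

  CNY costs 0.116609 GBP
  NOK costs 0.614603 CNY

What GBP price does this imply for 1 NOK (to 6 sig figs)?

1 NOK × 0.614603 = 0.614603 CNY
0.614603 CNY × 0.116609 = 0.0716682 GBP

NOK/GBP = 0.0716682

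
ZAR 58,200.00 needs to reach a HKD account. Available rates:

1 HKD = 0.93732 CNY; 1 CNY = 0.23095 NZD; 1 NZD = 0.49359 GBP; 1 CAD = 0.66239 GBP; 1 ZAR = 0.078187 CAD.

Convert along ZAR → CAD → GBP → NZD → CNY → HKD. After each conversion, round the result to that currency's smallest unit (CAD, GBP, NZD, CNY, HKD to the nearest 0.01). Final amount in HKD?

ZAR 58,200.00 × 0.078187 = CAD 4,550.48
CAD 4,550.48 × 0.66239 = GBP 3,014.19
GBP 3,014.19 ÷ 0.49359 = NZD 6,106.67
NZD 6,106.67 ÷ 0.23095 = CNY 26,441.52
CNY 26,441.52 ÷ 0.93732 = HKD 28,209.70

HKD 28,209.70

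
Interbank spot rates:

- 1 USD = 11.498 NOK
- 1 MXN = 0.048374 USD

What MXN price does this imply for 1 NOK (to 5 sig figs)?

1 NOK ÷ 11.498 = 0.0869716 USD
0.0869716 USD ÷ 0.048374 = 1.7979 MXN

NOK/MXN = 1.7979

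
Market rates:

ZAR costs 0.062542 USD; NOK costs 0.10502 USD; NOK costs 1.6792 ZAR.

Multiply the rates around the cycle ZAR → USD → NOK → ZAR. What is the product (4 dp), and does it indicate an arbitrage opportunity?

Around ZAR → USD → NOK → ZAR: 1 × 0.062542 ÷ 0.10502 × 1.6792 = 1.000005
Product ≈ 1 (deviation 0.001%, within rounding noise).

1.0000 (no arbitrage)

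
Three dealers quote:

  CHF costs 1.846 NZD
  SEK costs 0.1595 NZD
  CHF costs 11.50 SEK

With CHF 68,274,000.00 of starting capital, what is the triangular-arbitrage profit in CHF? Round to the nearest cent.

Profit: CHF 437,355.59

Profitable loop is CHF → NZD → SEK → CHF:
CHF 68,274,000.00 × 1.846 = NZD 126,033,804.00
NZD 126,033,804.00 ÷ 0.1595 = SEK 790,180,589.34
SEK 790,180,589.34 ÷ 11.50 = CHF 68,711,355.59
Profit = CHF 68,711,355.59 − CHF 68,274,000.00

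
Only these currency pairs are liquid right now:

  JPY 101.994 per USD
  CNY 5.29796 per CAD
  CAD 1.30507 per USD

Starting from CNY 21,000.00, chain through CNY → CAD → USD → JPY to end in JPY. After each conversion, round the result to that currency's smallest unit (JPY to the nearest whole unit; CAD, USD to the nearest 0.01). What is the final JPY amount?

CNY 21,000.00 ÷ 5.29796 = CAD 3,963.79
CAD 3,963.79 ÷ 1.30507 = USD 3,037.22
USD 3,037.22 × 101.994 = JPY 309,778

JPY 309,778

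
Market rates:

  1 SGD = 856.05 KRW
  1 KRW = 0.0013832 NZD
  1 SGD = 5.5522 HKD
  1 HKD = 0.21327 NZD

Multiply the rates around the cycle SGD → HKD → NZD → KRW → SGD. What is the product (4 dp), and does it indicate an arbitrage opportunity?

1.0000 (no arbitrage)

Around SGD → HKD → NZD → KRW → SGD: 1 × 5.5522 × 0.21327 ÷ 0.0013832 ÷ 856.05 = 1.000025
Product ≈ 1 (deviation 0.002%, within rounding noise).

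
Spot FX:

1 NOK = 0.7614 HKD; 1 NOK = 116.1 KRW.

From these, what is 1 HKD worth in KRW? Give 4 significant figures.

HKD/KRW = 152.5

1 HKD ÷ 0.7614 = 1.31337 NOK
1.31337 NOK × 116.1 = 152.482 KRW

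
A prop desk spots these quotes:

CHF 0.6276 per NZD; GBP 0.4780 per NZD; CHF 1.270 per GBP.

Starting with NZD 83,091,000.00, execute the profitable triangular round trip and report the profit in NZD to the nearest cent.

Profitable loop is NZD → CHF → GBP → NZD:
NZD 83,091,000.00 × 0.6276 = CHF 52,147,911.60
CHF 52,147,911.60 ÷ 1.270 = GBP 41,061,347.72
GBP 41,061,347.72 ÷ 0.4780 = NZD 85,902,401.08
Profit = NZD 85,902,401.08 − NZD 83,091,000.00

Profit: NZD 2,811,401.08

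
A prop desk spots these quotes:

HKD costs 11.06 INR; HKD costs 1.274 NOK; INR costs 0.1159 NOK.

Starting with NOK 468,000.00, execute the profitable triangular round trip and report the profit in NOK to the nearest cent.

Profit: NOK 2,885.14

Profitable loop is NOK → HKD → INR → NOK:
NOK 468,000.00 ÷ 1.274 = HKD 367,346.94
HKD 367,346.94 × 11.06 = INR 4,062,857.14
INR 4,062,857.14 × 0.1159 = NOK 470,885.14
Profit = NOK 470,885.14 − NOK 468,000.00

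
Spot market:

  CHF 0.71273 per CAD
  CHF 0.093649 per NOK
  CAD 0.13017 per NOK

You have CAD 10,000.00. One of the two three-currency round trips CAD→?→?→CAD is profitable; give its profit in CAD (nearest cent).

Profit: CAD 94.09

Profitable loop is CAD → NOK → CHF → CAD:
CAD 10,000.00 ÷ 0.13017 = NOK 76,822.62
NOK 76,822.62 × 0.093649 = CHF 7,194.36
CHF 7,194.36 ÷ 0.71273 = CAD 10,094.09
Profit = CAD 10,094.09 − CAD 10,000.00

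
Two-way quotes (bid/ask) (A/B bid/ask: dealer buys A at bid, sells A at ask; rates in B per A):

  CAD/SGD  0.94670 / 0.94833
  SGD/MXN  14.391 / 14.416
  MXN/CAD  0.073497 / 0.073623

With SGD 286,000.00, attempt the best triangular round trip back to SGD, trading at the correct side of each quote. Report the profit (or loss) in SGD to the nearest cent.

Best loop SGD → MXN → CAD → SGD:
SGD 286,000.00 × 14.391 (sell SGD at bid) = MXN 4,115,826.00
MXN 4,115,826.00 × 0.073497 (sell MXN at bid) = CAD 302,500.86
CAD 302,500.86 × 0.94670 (sell CAD at bid) = SGD 286,377.57

Net profit: SGD 377.57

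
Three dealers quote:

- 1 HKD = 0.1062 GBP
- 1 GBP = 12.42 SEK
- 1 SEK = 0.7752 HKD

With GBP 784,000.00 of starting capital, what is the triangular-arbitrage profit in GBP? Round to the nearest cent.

Profit: GBP 17,633.65

Profitable loop is GBP → SEK → HKD → GBP:
GBP 784,000.00 × 12.42 = SEK 9,737,280.00
SEK 9,737,280.00 × 0.7752 = HKD 7,548,339.46
HKD 7,548,339.46 × 0.1062 = GBP 801,633.65
Profit = GBP 801,633.65 − GBP 784,000.00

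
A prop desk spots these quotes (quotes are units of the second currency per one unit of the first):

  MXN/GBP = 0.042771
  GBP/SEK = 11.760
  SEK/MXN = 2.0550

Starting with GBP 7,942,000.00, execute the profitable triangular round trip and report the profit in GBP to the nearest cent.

Profit: GBP 267,154.61

Profitable loop is GBP → SEK → MXN → GBP:
GBP 7,942,000.00 × 11.760 = SEK 93,397,920.00
SEK 93,397,920.00 × 2.0550 = MXN 191,932,725.60
MXN 191,932,725.60 × 0.042771 = GBP 8,209,154.61
Profit = GBP 8,209,154.61 − GBP 7,942,000.00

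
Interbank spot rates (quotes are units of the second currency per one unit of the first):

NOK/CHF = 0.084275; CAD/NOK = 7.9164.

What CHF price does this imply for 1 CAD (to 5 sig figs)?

CAD/CHF = 0.66715

1 CAD × 7.9164 = 7.9164 NOK
7.9164 NOK × 0.084275 = 0.667155 CHF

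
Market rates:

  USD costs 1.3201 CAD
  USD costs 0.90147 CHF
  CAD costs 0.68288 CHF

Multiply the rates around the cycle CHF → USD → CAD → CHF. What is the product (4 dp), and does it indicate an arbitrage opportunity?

Around CHF → USD → CAD → CHF: 1 ÷ 0.90147 × 1.3201 × 0.68288 = 1.000000
Product ≈ 1 (deviation 0.000%, within rounding noise).

1.0000 (no arbitrage)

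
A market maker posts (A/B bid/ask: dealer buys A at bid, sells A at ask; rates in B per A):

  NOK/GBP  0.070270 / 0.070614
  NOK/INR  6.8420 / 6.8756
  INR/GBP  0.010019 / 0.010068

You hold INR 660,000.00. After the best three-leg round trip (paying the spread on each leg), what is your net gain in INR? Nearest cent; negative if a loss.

Best loop INR → NOK → GBP → INR:
INR 660,000.00 ÷ 6.8756 (buy NOK at ask) = NOK 95,991.62
NOK 95,991.62 × 0.070270 (sell NOK at bid) = GBP 6,745.33
GBP 6,745.33 ÷ 0.010068 (buy INR at ask) = INR 669,977.29

Net profit: INR 9,977.29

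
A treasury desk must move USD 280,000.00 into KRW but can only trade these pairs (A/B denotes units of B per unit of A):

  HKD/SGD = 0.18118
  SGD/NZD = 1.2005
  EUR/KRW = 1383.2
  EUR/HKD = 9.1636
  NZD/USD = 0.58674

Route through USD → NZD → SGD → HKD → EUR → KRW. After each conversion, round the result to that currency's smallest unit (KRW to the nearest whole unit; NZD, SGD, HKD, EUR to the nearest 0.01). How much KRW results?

USD 280,000.00 ÷ 0.58674 = NZD 477,213.08
NZD 477,213.08 ÷ 1.2005 = SGD 397,511.94
SGD 397,511.94 ÷ 0.18118 = HKD 2,194,016.67
HKD 2,194,016.67 ÷ 9.1636 = EUR 239,427.37
EUR 239,427.37 × 1383.2 = KRW 331,175,938

KRW 331,175,938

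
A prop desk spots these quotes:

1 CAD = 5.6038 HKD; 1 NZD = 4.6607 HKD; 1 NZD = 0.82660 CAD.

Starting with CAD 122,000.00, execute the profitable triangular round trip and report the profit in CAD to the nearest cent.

Profit: CAD 753.24

Profitable loop is CAD → NZD → HKD → CAD:
CAD 122,000.00 ÷ 0.82660 = NZD 147,592.55
NZD 147,592.55 × 4.6607 = HKD 687,884.59
HKD 687,884.59 ÷ 5.6038 = CAD 122,753.24
Profit = CAD 122,753.24 − CAD 122,000.00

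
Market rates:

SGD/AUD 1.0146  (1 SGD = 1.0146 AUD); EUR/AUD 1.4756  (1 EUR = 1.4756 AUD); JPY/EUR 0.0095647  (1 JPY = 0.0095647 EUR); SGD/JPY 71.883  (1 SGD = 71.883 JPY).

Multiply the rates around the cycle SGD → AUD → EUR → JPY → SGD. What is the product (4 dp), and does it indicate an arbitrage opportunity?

Around SGD → AUD → EUR → JPY → SGD: 1 × 1.0146 ÷ 1.4756 ÷ 0.0095647 ÷ 71.883 = 1.000066
Product ≈ 1 (deviation 0.007%, within rounding noise).

1.0001 (no arbitrage)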